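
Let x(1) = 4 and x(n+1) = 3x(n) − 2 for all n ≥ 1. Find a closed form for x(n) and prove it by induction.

Claim: x(n) = 3^n + 1.

Base case: x(1) = 4, and 3^1 + 1 = 3 + 1 = 4.
Assume x(j) = 3^j + 1 for some j ≥ 1.
Then x(j+1) = 3x(j) − 2 = 3·(3^j + 1) − 2 = 3^{j+1} + 3 − 2 = 3^{j+1} + 1.
So the formula holds for j+1, and by induction x(n) = 3^n + 1 for all n ≥ 1.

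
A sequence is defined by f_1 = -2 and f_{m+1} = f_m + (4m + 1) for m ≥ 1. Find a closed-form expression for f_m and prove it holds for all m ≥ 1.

Claim: f_m = 2m^2 − m − 3.

Base case: f_1 = -2, and 2·1^2 − 1 − 3 = -2.
Assume f_k = 2k^2 − k − 3.
Then f_{k+1} = f_k + (4k + 1) = (2k^2 − k − 3) + (4k + 1) = 2k^2 + 3k − 2,
and 2·(k+1)^2 − (k+1) − 3 = 2k^2 + 3k − 2.
By induction, f_m = 2m^2 − m − 3 for all m ≥ 1.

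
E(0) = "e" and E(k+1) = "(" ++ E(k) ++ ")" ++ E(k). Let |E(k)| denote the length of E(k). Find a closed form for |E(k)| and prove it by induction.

Claim: |E(k)| = 3·2^k − 2.

Base case: |E(0)| = 1, and 3·2^0 − 2 = 1.
Assume |E(m)| = 3·2^m − 2.
Then |E(m+1)| = 1 + |E(m)| + 1 + |E(m)| = 2|E(m)| + 2 = 2(3·2^m − 2) + 2 = 3·2^{m+1} − 4 + 2 = 3·2^{m+1} − 2.
Hence |E(k)| = 3·2^k − 2 for every k ≥ 0, by induction.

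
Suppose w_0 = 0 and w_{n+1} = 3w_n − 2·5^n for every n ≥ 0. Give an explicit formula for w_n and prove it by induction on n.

Claim: w_n = 3^n − 5^n.

Base case: w_0 = 0, and 3^0 − 5^0 = 1 − 1 = 0.
Assume w_j = 3^j − 5^j for some j ≥ 0.
Then w_{j+1} = 3w_j − 2·5^j = 3·(3^j − 5^j) − 2·5^j = 3^{j+1} − 3·5^j − 2·5^j = 3^{j+1} − 5·5^j = 3^{j+1} − 5^{j+1}.
This completes the inductive step, so w_n = 3^n − 5^n for all n ≥ 0.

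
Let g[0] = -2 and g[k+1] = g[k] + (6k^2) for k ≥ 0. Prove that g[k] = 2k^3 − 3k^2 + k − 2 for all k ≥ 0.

Base case: g[0] = -2, and 2·0^3 − 3·0^2 + 0 − 2 = -2.
Assume g[r] = 2r^3 − 3r^2 + r − 2.
Then g[r+1] = g[r] + (6r^2) = (2r^3 − 3r^2 + r − 2) + (6r^2) = 2r^3 + 3r^2 + r − 2,
and 2·(r+1)^3 − 3·(r+1)^2 + (r+1) − 2 = 2r^3 + 3r^2 + r − 2.
Hence g[k] = 2k^3 − 3k^2 + k − 2 for every k ≥ 0, by induction.

g[k] = 2k^3 − 3k^2 + k − 2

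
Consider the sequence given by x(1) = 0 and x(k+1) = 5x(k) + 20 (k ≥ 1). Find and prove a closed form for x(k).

Claim: x(k) = 5^k − 5.

Base case: x(1) = 0, and 5^1 − 5 = 5 − 5 = 0.
Assume x(m) = 5^m − 5 for some m ≥ 1.
Then x(m+1) = 5x(m) + 20 = 5·(5^m − 5) + 20 = 5^{m+1} − 25 + 20 = 5^{m+1} − 5.
This completes the inductive step, so x(k) = 5^k − 5 for all k ≥ 1.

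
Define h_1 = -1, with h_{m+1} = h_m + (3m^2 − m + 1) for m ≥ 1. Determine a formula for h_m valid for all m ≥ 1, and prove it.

Claim: h_m = m^3 − 2m^2 + 2m − 2.

Base case: h_1 = -1, and 1^3 − 2·1^2 + 2·1 − 2 = -1.
Assume h_r = r^3 − 2r^2 + 2r − 2.
Then h_{r+1} = h_r + (3r^2 − r + 1) = (r^3 − 2r^2 + 2r − 2) + (3r^2 − r + 1) = r^3 + r^2 + r − 1,
and (r+1)^3 − 2·(r+1)^2 + 2·(r+1) − 2 = r^3 + r^2 + r − 1.
By induction, h_m = m^3 − 2m^2 + 2m − 2 for all m ≥ 1.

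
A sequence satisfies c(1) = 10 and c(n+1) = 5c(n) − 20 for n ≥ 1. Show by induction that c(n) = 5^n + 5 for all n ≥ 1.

Base case: c(1) = 10, and 5^1 + 5 = 5 + 5 = 10.
Assume c(k) = 5^k + 5 for some k ≥ 1.
Then c(k+1) = 5c(k) − 20 = 5·(5^k + 5) − 20 = 5^{k+1} + 25 − 20 = 5^{k+1} + 5.
So the formula holds for k+1, and by induction c(n) = 5^n + 5 for all n ≥ 1.

c(n) = 5^n + 5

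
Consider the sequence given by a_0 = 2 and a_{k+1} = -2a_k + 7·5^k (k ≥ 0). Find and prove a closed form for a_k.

Claim: a_k = (-2)^k + 5^k.

Base case: a_0 = 2, and (-2)^0 + 5^0 = 1 + 1 = 2.
Assume a_j = (-2)^j + 5^j for some j ≥ 0.
Then a_{j+1} = -2a_j + 7·5^j = -2·((-2)^j + 5^j) + 7·5^j = (-2)^{j+1} − 2·5^j + 7·5^j = (-2)^{j+1} + 5·5^j = (-2)^{j+1} + 5^{j+1}.
By induction, a_k = (-2)^k + 5^k for all k ≥ 0.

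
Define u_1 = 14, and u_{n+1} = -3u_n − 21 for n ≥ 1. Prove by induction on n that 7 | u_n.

Base case: u_1 = 14 = 7·2, so 7 | u_1.
Assume 7 | u_m, so u_m = 7t for some integer t.
Then u_{m+1} = -3u_m − 21 = -3·(7t) − 21 = 7(-3t − 3), so 7 | u_{m+1}.
This completes the inductive step, so 7 | u_n for all n ≥ 1.

7 | u_n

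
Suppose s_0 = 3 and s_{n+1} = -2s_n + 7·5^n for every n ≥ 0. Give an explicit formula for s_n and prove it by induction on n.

Claim: s_n = 2·(-2)^n + 5^n.

Base case: s_0 = 3, and 2·(-2)^0 + 5^0 = 2 + 1 = 3.
Assume s_m = 2·(-2)^m + 5^m for some m ≥ 0.
Then s_{m+1} = -2s_m + 7·5^m = -2·(2·(-2)^m + 5^m) + 7·5^m = 2·(-2)^{m+1} − 2·5^m + 7·5^m = 2·(-2)^{m+1} + 5·5^m = 2·(-2)^{m+1} + 5^{m+1}.
Hence s_n = 2·(-2)^n + 5^n for every n ≥ 0, by induction.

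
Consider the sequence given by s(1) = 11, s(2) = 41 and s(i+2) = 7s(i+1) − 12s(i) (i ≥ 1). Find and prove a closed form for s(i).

Claim: s(i) = 3^i + 2·4^i.

Base cases: s(1) = 11 and 3^1 + 2·4^1 = 11; s(2) = 41 and 3^2 + 2·4^2 = 41.
Assume s(j) = 3^j + 2·4^j for all 1 ≤ j ≤ m, where m ≥ 2.
Then s(m+1) = 7s(m) − 12s(m−1) = 7·(3^m + 2·4^m) − 12·(3^{m−1} + 2·4^{m−1}) = (7·3 − 12)3^{m−1} + 2·(7·4 − 12)4^{m−1} = 9·3^{m−1} + 32·4^{m−1} = 3^{m+1} + 2·4^{m+1}.
This completes the inductive step, so s(i) = 3^i + 2·4^i for all i ≥ 1.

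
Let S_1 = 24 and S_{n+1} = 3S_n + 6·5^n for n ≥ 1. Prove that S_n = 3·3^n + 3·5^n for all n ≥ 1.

Base case: S_1 = 24, and 3·3^1 + 3·5^1 = 9 + 15 = 24.
Assume S_m = 3·3^m + 3·5^m for some m ≥ 1.
Then S_{m+1} = 3S_m + 6·5^m = 3·(3·3^m + 3·5^m) + 6·5^m = 3·3^{m+1} + 9·5^m + 6·5^m = 3·3^{m+1} + 15·5^m = 3·3^{m+1} + 3·5^{m+1}.
So the formula holds for m+1, and by induction S_n = 3·3^n + 3·5^n for all n ≥ 1.

S_n = 3·3^n + 3·5^n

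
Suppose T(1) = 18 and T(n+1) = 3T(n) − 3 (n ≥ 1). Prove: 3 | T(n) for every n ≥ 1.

Base case: T(1) = 18 = 3·6, so 3 | T(1).
Assume 3 | T(r), so T(r) = 3t for some integer t.
Then T(r+1) = 3T(r) − 3 = 3·(3t) − 3 = 3(3t − 1), so 3 | T(r+1).
Hence 3 | T(n) for every n ≥ 1, by induction.

3 | T(n)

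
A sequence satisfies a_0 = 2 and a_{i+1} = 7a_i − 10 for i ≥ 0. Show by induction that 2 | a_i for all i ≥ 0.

Base case: a_0 = 2 = 2·1, so 2 | a_0.
Assume 2 | a_k, so a_k = 2t for some integer t.
Then a_{k+1} = 7a_k − 10 = 7·(2t) − 10 = 2(7t − 5), so 2 | a_{k+1}.
So the property holds for k+1, and by induction 2 | a_i for all i ≥ 0.

2 | a_i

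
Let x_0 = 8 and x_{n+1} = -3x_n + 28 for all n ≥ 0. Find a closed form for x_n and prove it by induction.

Claim: x_n = (-3)^n + 7.

Base case: x_0 = 8, and (-3)^0 + 7 = 1 + 7 = 8.
Assume x_j = (-3)^j + 7 for some j ≥ 0.
Then x_{j+1} = -3x_j + 28 = -3·((-3)^j + 7) + 28 = -3·(-3)^j − 21 + 28 = (-3)^{j+1} + 7.
This completes the inductive step, so x_n = (-3)^n + 7 for all n ≥ 0.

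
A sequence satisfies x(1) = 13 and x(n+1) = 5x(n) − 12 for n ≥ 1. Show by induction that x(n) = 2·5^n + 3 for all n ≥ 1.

Base case: x(1) = 13, and 2·5^1 + 3 = 10 + 3 = 13.
Assume x(j) = 2·5^j + 3 for some j ≥ 1.
Then x(j+1) = 5x(j) − 12 = 5·(2·5^j + 3) − 12 = 10·5^j + 15 − 12 = 2·5^{j+1} + 3.
This completes the inductive step, so x(n) = 2·5^n + 3 for all n ≥ 1.

x(n) = 2·5^n + 3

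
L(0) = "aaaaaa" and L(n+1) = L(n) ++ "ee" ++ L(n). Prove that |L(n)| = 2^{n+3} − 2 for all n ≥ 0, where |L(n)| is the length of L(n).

Base case: |L(0)| = 6, and 2^{0+3} − 2 = 6.
Assume |L(m)| = 2^{m+3} − 2.
Then |L(m+1)| = |L(m)| + 2 + |L(m)| = 2|L(m)| + 2 = 2(2^{m+3} − 2) + 2 = 2^{m+1+3} − 4 + 2 = 2^{m+1+3} − 2.
Hence |L(n)| = 2^{n+3} − 2 for every n ≥ 0, by induction.

|L(n)| = 2^{n+3} − 2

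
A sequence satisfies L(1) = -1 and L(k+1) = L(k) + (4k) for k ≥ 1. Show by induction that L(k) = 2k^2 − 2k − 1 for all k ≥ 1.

Base case: L(1) = -1, and 2·1^2 − 2·1 − 1 = -1.
Assume L(r) = 2r^2 − 2r − 1.
Then L(r+1) = L(r) + (4r) = (2r^2 − 2r − 1) + (4r) = 2r^2 + 2r − 1,
and 2·(r+1)^2 − 2·(r+1) − 1 = 2r^2 + 2r − 1.
Hence L(k) = 2k^2 − 2k − 1 for every k ≥ 1, by induction.

L(k) = 2k^2 − 2k − 1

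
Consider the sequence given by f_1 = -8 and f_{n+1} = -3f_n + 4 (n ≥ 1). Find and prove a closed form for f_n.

Claim: f_n = 3·(-3)^n + 1.

Base case: f_1 = -8, and 3·(-3)^1 + 1 = -9 + 1 = -8.
Assume f_k = 3·(-3)^k + 1 for some k ≥ 1.
Then f_{k+1} = -3f_k + 4 = -3·(3·(-3)^k + 1) + 4 = -9·(-3)^k − 3 + 4 = 3·(-3)^{k+1} + 1.
Hence f_n = 3·(-3)^n + 1 for every n ≥ 1, by induction.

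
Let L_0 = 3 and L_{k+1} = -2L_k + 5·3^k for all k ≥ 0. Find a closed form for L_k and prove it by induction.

Claim: L_k = 2·(-2)^k + 3^k.

Base case: L_0 = 3, and 2·(-2)^0 + 3^0 = 2 + 1 = 3.
Assume L_r = 2·(-2)^r + 3^r for some r ≥ 0.
Then L_{r+1} = -2L_r + 5·3^r = -2·(2·(-2)^r + 3^r) + 5·3^r = 2·(-2)^{r+1} − 2·3^r + 5·3^r = 2·(-2)^{r+1} + 3·3^r = 2·(-2)^{r+1} + 3^{r+1}.
Hence L_k = 2·(-2)^k + 3^k for every k ≥ 0, by induction.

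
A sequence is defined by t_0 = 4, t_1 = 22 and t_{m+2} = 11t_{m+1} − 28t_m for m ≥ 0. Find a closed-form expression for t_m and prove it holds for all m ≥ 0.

Claim: t_m = 2·4^m + 2·7^m.

Base cases: t_0 = 4 and 2·4^0 + 2·7^0 = 4; t_1 = 22 and 2·4^1 + 2·7^1 = 22.
Assume t_i = 2·4^i + 2·7^i for all 0 ≤ i ≤ j, where j ≥ 1.
Then t_{j+1} = 11t_j − 28t_{j−1} = 11·(2·4^j + 2·7^j) − 28·(2·4^{j−1} + 2·7^{j−1}) = 2·(11·4 − 28)4^{j−1} + 2·(11·7 − 28)7^{j−1} = 32·4^{j−1} + 98·7^{j−1} = 2·4^{j+1} + 2·7^{j+1}.
So the formula holds for j+1, and by strong induction t_m = 2·4^m + 2·7^m for all m ≥ 0.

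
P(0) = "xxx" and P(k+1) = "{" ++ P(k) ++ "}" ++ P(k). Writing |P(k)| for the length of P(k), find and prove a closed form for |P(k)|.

Claim: |P(k)| = 5·2^k − 2.

Base case: |P(0)| = 3, and 5·2^0 − 2 = 3.
Assume |P(j)| = 5·2^j − 2.
Then |P(j+1)| = 1 + |P(j)| + 1 + |P(j)| = 2|P(j)| + 2 = 2(5·2^j − 2) + 2 = 5·2^{j+1} − 4 + 2 = 5·2^{j+1} − 2.
So the formula holds for j+1, and by induction |P(k)| = 5·2^k − 2 for all k ≥ 0.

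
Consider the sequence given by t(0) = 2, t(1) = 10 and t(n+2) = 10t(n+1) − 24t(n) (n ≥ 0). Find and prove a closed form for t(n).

Claim: t(n) = 4^n + 6^n.

Base cases: t(0) = 2 and 4^0 + 6^0 = 2; t(1) = 10 and 4^1 + 6^1 = 10.
Assume t(j) = 4^j + 6^j for all 0 ≤ j ≤ m, where m ≥ 1.
Then t(m+1) = 10t(m) − 24t(m−1) = 10·(4^m + 6^m) − 24·(4^{m−1} + 6^{m−1}) = (10·4 − 24)4^{m−1} + (10·6 − 24)6^{m−1} = 16·4^{m−1} + 36·6^{m−1} = 4^{m+1} + 6^{m+1}.
This completes the inductive step, so t(n) = 4^n + 6^n for all n ≥ 0.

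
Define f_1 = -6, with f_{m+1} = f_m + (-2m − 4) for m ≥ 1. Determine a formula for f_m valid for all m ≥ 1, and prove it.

Claim: f_m = -m^2 − 3m − 2.

Base case: f_1 = -6, and -1^2 − 3·1 − 2 = -6.
Assume f_r = -r^2 − 3r − 2.
Then f_{r+1} = f_r + (-2r − 4) = (-r^2 − 3r − 2) + (-2r − 4) = -r^2 − 5r − 6,
and -(r+1)^2 − 3·(r+1) − 2 = -r^2 − 5r − 6.
By induction, f_m = -m^2 − 3m − 2 for all m ≥ 1.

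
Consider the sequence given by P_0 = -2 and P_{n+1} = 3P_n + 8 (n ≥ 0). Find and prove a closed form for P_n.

Claim: P_n = 2·3^n − 4.

Base case: P_0 = -2, and 2·3^0 − 4 = 2 − 4 = -2.
Assume P_m = 2·3^m − 4 for some m ≥ 0.
Then P_{m+1} = 3P_m + 8 = 3·(2·3^m − 4) + 8 = 6·3^m − 12 + 8 = 2·3^{m+1} − 4.
This completes the inductive step, so P_n = 2·3^n − 4 for all n ≥ 0.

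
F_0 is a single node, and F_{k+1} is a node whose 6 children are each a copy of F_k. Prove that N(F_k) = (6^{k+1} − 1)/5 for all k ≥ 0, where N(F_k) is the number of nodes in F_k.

Base case: N(F_0) = 1, and (6^{0+1} − 1)/5 = 1.
Assume N(F_r) = (6^{r+1} − 1)/5.
Then N(F_{r+1}) = 1 + 6N(F_r) = 1 + 6·(6^{r+1} − 1)/5 = 1 + (6^{r+2} − 6)/5 = (5 + 6^{r+2} − 6)/5 = (6^{r+2} − 1)/5.
So the formula holds for r+1, and by induction N(F_k) = (6^{k+1} − 1)/5 for all k ≥ 0.

N(F_k) = (6^{k+1} − 1)/5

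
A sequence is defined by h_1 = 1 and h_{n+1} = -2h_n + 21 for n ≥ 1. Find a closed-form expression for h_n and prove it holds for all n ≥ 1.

Claim: h_n = 3·(-2)^n + 7.

Base case: h_1 = 1, and 3·(-2)^1 + 7 = -6 + 7 = 1.
Assume h_r = 3·(-2)^r + 7 for some r ≥ 1.
Then h_{r+1} = -2h_r + 21 = -2·(3·(-2)^r + 7) + 21 = -6·(-2)^r − 14 + 21 = 3·(-2)^{r+1} + 7.
So the formula holds for r+1, and by induction h_n = 3·(-2)^n + 7 for all n ≥ 1.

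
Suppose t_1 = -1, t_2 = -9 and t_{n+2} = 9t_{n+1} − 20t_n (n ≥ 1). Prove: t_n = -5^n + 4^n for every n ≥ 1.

Base cases: t_1 = -1 and -5^1 + 4^1 = -1; t_2 = -9 and -5^2 + 4^2 = -9.
Assume t_j = -5^j + 4^j for all 1 ≤ j ≤ m, where m ≥ 2.
Then t_{m+1} = 9t_m − 20t_{m−1} = 9·(-5^m + 4^m) − 20·(-5^{m−1} + 4^{m−1}) = -(9·5 − 20)5^{m−1} + (9·4 − 20)4^{m−1} = -25·5^{m−1} + 16·4^{m−1} = -5^{m+1} + 4^{m+1}.
So the formula holds for m+1, and by strong induction t_n = -5^n + 4^n for all n ≥ 1.

t_n = -5^n + 4^n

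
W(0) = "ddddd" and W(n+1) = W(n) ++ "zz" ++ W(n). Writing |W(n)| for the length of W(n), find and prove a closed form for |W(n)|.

Claim: |W(n)| = 7·2^n − 2.

Base case: |W(0)| = 5, and 7·2^0 − 2 = 5.
Assume |W(m)| = 7·2^m − 2.
Then |W(m+1)| = |W(m)| + 2 + |W(m)| = 2|W(m)| + 2 = 2(7·2^m − 2) + 2 = 7·2^{m+1} − 4 + 2 = 7·2^{m+1} − 2.
This completes the inductive step, so |W(n)| = 7·2^n − 2 for all n ≥ 0.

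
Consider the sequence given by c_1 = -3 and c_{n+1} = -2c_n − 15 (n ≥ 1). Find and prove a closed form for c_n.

Claim: c_n = -(-2)^n − 5.

Base case: c_1 = -3, and -(-2)^1 − 5 = 2 − 5 = -3.
Assume c_k = -(-2)^k − 5 for some k ≥ 1.
Then c_{k+1} = -2c_k − 15 = -2·(-(-2)^k − 5) − 15 = 2·(-2)^k + 10 − 15 = -(-2)^{k+1} − 5.
By induction, c_n = -(-2)^n − 5 for all n ≥ 1.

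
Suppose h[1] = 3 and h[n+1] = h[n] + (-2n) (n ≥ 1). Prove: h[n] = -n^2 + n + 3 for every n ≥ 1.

Base case: h[1] = 3, and -1^2 + 1 + 3 = 3.
Assume h[k] = -k^2 + k + 3.
Then h[k+1] = h[k] + (-2k) = (-k^2 + k + 3) + (-2k) = -k^2 − k + 3,
and -(k+1)^2 + (k+1) + 3 = -k^2 − k + 3.
By induction, h[n] = -n^2 + n + 3 for all n ≥ 1.

h[n] = -n^2 + n + 3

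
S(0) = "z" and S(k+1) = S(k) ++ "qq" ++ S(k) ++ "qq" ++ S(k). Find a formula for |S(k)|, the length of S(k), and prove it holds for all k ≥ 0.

Claim: |S(k)| = 3^{k+1} − 2.

Base case: |S(0)| = 1, and 3^{0+1} − 2 = 1.
Assume |S(j)| = 3^{j+1} − 2.
Then |S(j+1)| = 3|S(j)| + 4 = 3(3^{j+1} − 2) + 4 = 3^{j+2} − 6 + 4 = 3^{j+2} − 2.
This completes the inductive step, so |S(k)| = 3^{k+1} − 2 for all k ≥ 0.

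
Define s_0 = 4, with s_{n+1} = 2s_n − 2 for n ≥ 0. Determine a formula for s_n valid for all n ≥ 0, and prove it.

Claim: s_n = 2^{n+1} + 2.

Base case: s_0 = 4, and 2^{0+1} + 2 = 2 + 2 = 4.
Assume s_k = 2^{k+1} + 2 for some k ≥ 0.
Then s_{k+1} = 2s_k − 2 = 2·(2^{k+1} + 2) − 2 = 2^{k+2} + 4 − 2 = 2^{k+2} + 2.
This completes the inductive step, so s_n = 2^{n+1} + 2 for all n ≥ 0.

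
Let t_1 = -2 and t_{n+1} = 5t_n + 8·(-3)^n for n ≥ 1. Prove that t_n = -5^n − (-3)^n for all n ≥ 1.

Base case: t_1 = -2, and -5^1 − (-3)^1 = -5 + 3 = -2.
Assume t_k = -5^k − (-3)^k for some k ≥ 1.
Then t_{k+1} = 5t_k + 8·(-3)^k = 5·(-5^k − (-3)^k) + 8·(-3)^k = -5^{k+1} − 5·(-3)^k + 8·(-3)^k = -5^{k+1} + 3·(-3)^k = -5^{k+1} − (-3)^{k+1}.
So the formula holds for k+1, and by induction t_n = -5^n − (-3)^n for all n ≥ 1.

t_n = -5^n − (-3)^n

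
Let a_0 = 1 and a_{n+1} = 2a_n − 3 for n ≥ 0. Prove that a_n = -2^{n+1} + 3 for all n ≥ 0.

Base case: a_0 = 1, and -2^{0+1} + 3 = -2 + 3 = 1.
Assume a_r = -2^{r+1} + 3 for some r ≥ 0.
Then a_{r+1} = 2a_r − 3 = 2·(-2^{r+1} + 3) − 3 = -2^{r+2} + 6 − 3 = -2^{r+2} + 3.
So the formula holds for r+1, and by induction a_n = -2^{n+1} + 3 for all n ≥ 0.

a_n = -2^{n+1} + 3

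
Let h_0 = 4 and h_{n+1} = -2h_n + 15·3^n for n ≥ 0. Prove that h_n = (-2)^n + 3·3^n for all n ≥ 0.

Base case: h_0 = 4, and (-2)^0 + 3·3^0 = 1 + 3 = 4.
Assume h_j = (-2)^j + 3·3^j for some j ≥ 0.
Then h_{j+1} = -2h_j + 15·3^j = -2·((-2)^j + 3·3^j) + 15·3^j = (-2)^{j+1} − 6·3^j + 15·3^j = (-2)^{j+1} + 9·3^j = (-2)^{j+1} + 3·3^{j+1}.
By induction, h_n = (-2)^n + 3·3^n for all n ≥ 0.

h_n = (-2)^n + 3·3^n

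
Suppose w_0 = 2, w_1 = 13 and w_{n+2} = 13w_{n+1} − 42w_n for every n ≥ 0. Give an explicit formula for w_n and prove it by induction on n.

Claim: w_n = 6^n + 7^n.

Base cases: w_0 = 2 and 6^0 + 7^0 = 2; w_1 = 13 and 6^1 + 7^1 = 13.
Assume w_i = 6^i + 7^i for all 0 ≤ i ≤ j, where j ≥ 1.
Then w_{j+1} = 13w_j − 42w_{j−1} = 13·(6^j + 7^j) − 42·(6^{j−1} + 7^{j−1}) = (13·6 − 42)6^{j−1} + (13·7 − 42)7^{j−1} = 36·6^{j−1} + 49·7^{j−1} = 6^{j+1} + 7^{j+1}.
This completes the inductive step, so w_n = 6^n + 7^n for all n ≥ 0.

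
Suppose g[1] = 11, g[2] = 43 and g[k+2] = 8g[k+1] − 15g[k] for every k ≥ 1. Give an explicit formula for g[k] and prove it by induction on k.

Claim: g[k] = 2·3^k + 5^k.

Base cases: g[1] = 11 and 2·3^1 + 5^1 = 11; g[2] = 43 and 2·3^2 + 5^2 = 43.
Assume g[i] = 2·3^i + 5^i for all 1 ≤ i ≤ j, where j ≥ 2.
Then g[j+1] = 8g[j] − 15g[j−1] = 8·(2·3^j + 5^j) − 15·(2·3^{j−1} + 5^{j−1}) = 2·(8·3 − 15)3^{j−1} + (8·5 − 15)5^{j−1} = 18·3^{j−1} + 25·5^{j−1} = 2·3^{j+1} + 5^{j+1}.
This completes the inductive step, so g[k] = 2·3^k + 5^k for all k ≥ 1.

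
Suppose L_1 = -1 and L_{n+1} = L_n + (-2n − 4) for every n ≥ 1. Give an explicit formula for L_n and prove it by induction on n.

Claim: L_n = -n^2 − 3n + 3.

Base case: L_1 = -1, and -1^2 − 3·1 + 3 = -1.
Assume L_r = -r^2 − 3r + 3.
Then L_{r+1} = L_r + (-2r − 4) = (-r^2 − 3r + 3) + (-2r − 4) = -r^2 − 5r − 1,
and -(r+1)^2 − 3·(r+1) + 3 = -r^2 − 5r − 1.
Hence L_n = -n^2 − 3n + 3 for every n ≥ 1, by induction.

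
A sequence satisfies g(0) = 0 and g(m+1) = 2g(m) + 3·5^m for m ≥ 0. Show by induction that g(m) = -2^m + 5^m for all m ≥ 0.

Base case: g(0) = 0, and -2^0 + 5^0 = -1 + 1 = 0.
Assume g(k) = -2^k + 5^k for some k ≥ 0.
Then g(k+1) = 2g(k) + 3·5^k = 2·(-2^k + 5^k) + 3·5^k = -2^{k+1} + 2·5^k + 3·5^k = -2^{k+1} + 5·5^k = -2^{k+1} + 5^{k+1}.
This completes the inductive step, so g(m) = -2^m + 5^m for all m ≥ 0.

g(m) = -2^m + 5^m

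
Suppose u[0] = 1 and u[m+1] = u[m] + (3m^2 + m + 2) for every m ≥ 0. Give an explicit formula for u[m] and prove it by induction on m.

Claim: u[m] = m^3 − m^2 + 2m + 1.

Base case: u[0] = 1, and 0^3 − 0^2 + 2·0 + 1 = 1.
Assume u[k] = k^3 − k^2 + 2k + 1.
Then u[k+1] = u[k] + (3k^2 + k + 2) = (k^3 − k^2 + 2k + 1) + (3k^2 + k + 2) = k^3 + 2k^2 + 3k + 3,
and (k+1)^3 − (k+1)^2 + 2·(k+1) + 1 = k^3 + 2k^2 + 3k + 3.
This completes the inductive step, so u[m] = m^3 − m^2 + 2m + 1 for all m ≥ 0.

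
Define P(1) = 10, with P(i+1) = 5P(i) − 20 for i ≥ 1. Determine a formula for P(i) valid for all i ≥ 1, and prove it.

Claim: P(i) = 5^i + 5.

Base case: P(1) = 10, and 5^1 + 5 = 5 + 5 = 10.
Assume P(m) = 5^m + 5 for some m ≥ 1.
Then P(m+1) = 5P(m) − 20 = 5·(5^m + 5) − 20 = 5^{m+1} + 25 − 20 = 5^{m+1} + 5.
By induction, P(i) = 5^i + 5 for all i ≥ 1.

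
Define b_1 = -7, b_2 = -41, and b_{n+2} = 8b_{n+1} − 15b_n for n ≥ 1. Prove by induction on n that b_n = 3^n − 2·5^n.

Base cases: b_1 = -7 and 3^1 − 2·5^1 = -7; b_2 = -41 and 3^2 − 2·5^2 = -41.
Assume b_i = 3^i − 2·5^i for all 1 ≤ i ≤ j, where j ≥ 2.
Then b_{j+1} = 8b_j − 15b_{j−1} = 8·(3^j − 2·5^j) − 15·(3^{j−1} − 2·5^{j−1}) = (8·3 − 15)3^{j−1} − 2·(8·5 − 15)5^{j−1} = 9·3^{j−1} − 50·5^{j−1} = 3^{j+1} − 2·5^{j+1}.
By strong induction, b_n = 3^n − 2·5^n for all n ≥ 1.

b_n = 3^n − 2·5^n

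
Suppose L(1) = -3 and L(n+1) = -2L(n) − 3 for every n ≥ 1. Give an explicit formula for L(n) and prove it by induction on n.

Claim: L(n) = (-2)^n − 1.

Base case: L(1) = -3, and (-2)^1 − 1 = -2 − 1 = -3.
Assume L(j) = (-2)^j − 1 for some j ≥ 1.
Then L(j+1) = -2L(j) − 3 = -2·((-2)^j − 1) − 3 = -2·(-2)^j + 2 − 3 = (-2)^{j+1} − 1.
So the formula holds for j+1, and by induction L(n) = (-2)^n − 1 for all n ≥ 1.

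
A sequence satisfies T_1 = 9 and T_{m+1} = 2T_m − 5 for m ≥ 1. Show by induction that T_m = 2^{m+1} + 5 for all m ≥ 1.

Base case: T_1 = 9, and 2^{1+1} + 5 = 4 + 5 = 9.
Assume T_k = 2^{k+1} + 5 for some k ≥ 1.
Then T_{k+1} = 2T_k − 5 = 2·(2^{k+1} + 5) − 5 = 2^{k+2} + 10 − 5 = 2^{k+2} + 5.
So the formula holds for k+1, and by induction T_m = 2^{m+1} + 5 for all m ≥ 1.

T_m = 2^{m+1} + 5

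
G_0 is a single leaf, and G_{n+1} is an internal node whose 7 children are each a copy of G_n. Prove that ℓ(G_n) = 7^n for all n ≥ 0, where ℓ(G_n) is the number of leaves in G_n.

Base case: ℓ(G_0) = 1, and 7^0 = 1.
Assume ℓ(G_m) = 7^m.
Then ℓ(G_{m+1}) = 7·ℓ(G_m) = 7·7^m = 7^{m+1}.
So the formula holds for m+1, and by induction ℓ(G_n) = 7^n for all n ≥ 0.

ℓ(G_n) = 7^n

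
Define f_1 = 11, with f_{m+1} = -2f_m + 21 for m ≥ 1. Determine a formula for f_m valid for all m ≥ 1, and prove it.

Claim: f_m = -2·(-2)^m + 7.

Base case: f_1 = 11, and -2·(-2)^1 + 7 = 4 + 7 = 11.
Assume f_j = -2·(-2)^j + 7 for some j ≥ 1.
Then f_{j+1} = -2f_j + 21 = -2·(-2·(-2)^j + 7) + 21 = 4·(-2)^j − 14 + 21 = -2·(-2)^{j+1} + 7.
So the formula holds for j+1, and by induction f_m = -2·(-2)^m + 7 for all m ≥ 1.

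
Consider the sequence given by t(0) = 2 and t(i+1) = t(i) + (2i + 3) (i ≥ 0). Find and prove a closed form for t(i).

Claim: t(i) = i^2 + 2i + 2.

Base case: t(0) = 2, and 0^2 + 2·0 + 2 = 2.
Assume t(m) = m^2 + 2m + 2.
Then t(m+1) = t(m) + (2m + 3) = (m^2 + 2m + 2) + (2m + 3) = m^2 + 4m + 5,
and (m+1)^2 + 2·(m+1) + 2 = m^2 + 4m + 5.
By induction, t(i) = i^2 + 2i + 2 for all i ≥ 0.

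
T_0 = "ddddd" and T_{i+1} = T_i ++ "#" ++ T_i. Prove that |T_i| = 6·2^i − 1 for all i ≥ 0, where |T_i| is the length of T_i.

Base case: |T_0| = 5, and 6·2^0 − 1 = 5.
Assume |T_k| = 6·2^k − 1.
Then |T_{k+1}| = |T_k| + 1 + |T_k| = 2|T_k| + 1 = 2(6·2^k − 1) + 1 = 6·2^{k+1} − 2 + 1 = 6·2^{k+1} − 1.
Hence |T_i| = 6·2^i − 1 for every i ≥ 0, by induction.

|T_i| = 6·2^i − 1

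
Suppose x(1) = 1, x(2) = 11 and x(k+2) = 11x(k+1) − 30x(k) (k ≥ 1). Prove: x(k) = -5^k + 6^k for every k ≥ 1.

Base cases: x(1) = 1 and -5^1 + 6^1 = 1; x(2) = 11 and -5^2 + 6^2 = 11.
Assume x(i) = -5^i + 6^i for all 1 ≤ i ≤ j, where j ≥ 2.
Then x(j+1) = 11x(j) − 30x(j−1) = 11·(-5^j + 6^j) − 30·(-5^{j−1} + 6^{j−1}) = -(11·5 − 30)5^{j−1} + (11·6 − 30)6^{j−1} = -25·5^{j−1} + 36·6^{j−1} = -5^{j+1} + 6^{j+1}.
So the formula holds for j+1, and by strong induction x(k) = -5^k + 6^k for all k ≥ 1.

x(k) = -5^k + 6^k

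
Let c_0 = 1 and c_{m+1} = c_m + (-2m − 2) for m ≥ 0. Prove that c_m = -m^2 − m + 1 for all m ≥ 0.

Base case: c_0 = 1, and -0^2 − 0 + 1 = 1.
Assume c_j = -j^2 − j + 1.
Then c_{j+1} = c_j + (-2j − 2) = (-j^2 − j + 1) + (-2j − 2) = -j^2 − 3j − 1,
and -(j+1)^2 − (j+1) + 1 = -j^2 − 3j − 1.
By induction, c_m = -m^2 − m + 1 for all m ≥ 0.

c_m = -m^2 − m + 1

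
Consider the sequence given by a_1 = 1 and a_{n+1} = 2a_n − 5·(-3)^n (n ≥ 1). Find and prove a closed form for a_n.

Claim: a_n = 2·2^n + (-3)^n.

Base case: a_1 = 1, and 2·2^1 + (-3)^1 = 4 − 3 = 1.
Assume a_k = 2·2^k + (-3)^k for some k ≥ 1.
Then a_{k+1} = 2a_k − 5·(-3)^k = 2·(2·2^k + (-3)^k) − 5·(-3)^k = 2·2^{k+1} + 2·(-3)^k − 5·(-3)^k = 2·2^{k+1} − 3·(-3)^k = 2·2^{k+1} + (-3)^{k+1}.
By induction, a_n = 2·2^n + (-3)^n for all n ≥ 1.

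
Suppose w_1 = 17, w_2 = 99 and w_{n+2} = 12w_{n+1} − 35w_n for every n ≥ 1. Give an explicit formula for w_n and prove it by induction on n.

Claim: w_n = 2·5^n + 7^n.

Base cases: w_1 = 17 and 2·5^1 + 7^1 = 17; w_2 = 99 and 2·5^2 + 7^2 = 99.
Assume w_j = 2·5^j + 7^j for all 1 ≤ j ≤ k, where k ≥ 2.
Then w_{k+1} = 12w_k − 35w_{k−1} = 12·(2·5^k + 7^k) − 35·(2·5^{k−1} + 7^{k−1}) = 2·(12·5 − 35)5^{k−1} + (12·7 − 35)7^{k−1} = 50·5^{k−1} + 49·7^{k−1} = 2·5^{k+1} + 7^{k+1}.
Hence w_n = 2·5^n + 7^n for every n ≥ 1, by strong induction.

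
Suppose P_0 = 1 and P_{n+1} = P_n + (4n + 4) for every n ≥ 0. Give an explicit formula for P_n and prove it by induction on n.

Claim: P_n = 2n^2 + 2n + 1.

Base case: P_0 = 1, and 2·0^2 + 2·0 + 1 = 1.
Assume P_r = 2r^2 + 2r + 1.
Then P_{r+1} = P_r + (4r + 4) = (2r^2 + 2r + 1) + (4r + 4) = 2r^2 + 6r + 5,
and 2·(r+1)^2 + 2·(r+1) + 1 = 2r^2 + 6r + 5.
By induction, P_n = 2n^2 + 2n + 1 for all n ≥ 0.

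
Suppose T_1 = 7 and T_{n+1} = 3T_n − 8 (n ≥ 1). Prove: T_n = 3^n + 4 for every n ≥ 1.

Base case: T_1 = 7, and 3^1 + 4 = 3 + 4 = 7.
Assume T_j = 3^j + 4 for some j ≥ 1.
Then T_{j+1} = 3T_j − 8 = 3·(3^j + 4) − 8 = 3^{j+1} + 12 − 8 = 3^{j+1} + 4.
This completes the inductive step, so T_n = 3^n + 4 for all n ≥ 1.

T_n = 3^n + 4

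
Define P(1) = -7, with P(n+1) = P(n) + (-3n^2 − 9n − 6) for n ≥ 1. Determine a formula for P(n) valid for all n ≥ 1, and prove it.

Claim: P(n) = -n^3 − 3n^2 − 2n − 1.

Base case: P(1) = -7, and -1^3 − 3·1^2 − 2·1 − 1 = -7.
Assume P(j) = -j^3 − 3j^2 − 2j − 1.
Then P(j+1) = P(j) + (-3j^2 − 9j − 6) = (-j^3 − 3j^2 − 2j − 1) + (-3j^2 − 9j − 6) = -j^3 − 6j^2 − 11j − 7,
and -(j+1)^3 − 3·(j+1)^2 − 2·(j+1) − 1 = -j^3 − 6j^2 − 11j − 7.
By induction, P(n) = -n^3 − 3n^2 − 2n − 1 for all n ≥ 1.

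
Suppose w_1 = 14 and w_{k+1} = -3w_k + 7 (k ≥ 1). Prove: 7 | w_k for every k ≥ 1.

Base case: w_1 = 14 = 7·2, so 7 | w_1.
Assume 7 | w_r, so w_r = 7t for some integer t.
Then w_{r+1} = -3w_r + 7 = -3·(7t) + 7 = 7(-3t + 1), so 7 | w_{r+1}.
So the property holds for r+1, and by induction 7 | w_k for all k ≥ 1.

7 | w_k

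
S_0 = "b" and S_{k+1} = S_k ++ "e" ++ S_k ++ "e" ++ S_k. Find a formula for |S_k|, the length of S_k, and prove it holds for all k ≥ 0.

Claim: |S_k| = 2·3^k − 1.

Base case: |S_0| = 1, and 2·3^0 − 1 = 1.
Assume |S_m| = 2·3^m − 1.
Then |S_{m+1}| = 3|S_m| + 2 = 3(2·3^m − 1) + 2 = 2·3^{m+1} − 3 + 2 = 2·3^{m+1} − 1.
Hence |S_k| = 2·3^k − 1 for every k ≥ 0, by induction.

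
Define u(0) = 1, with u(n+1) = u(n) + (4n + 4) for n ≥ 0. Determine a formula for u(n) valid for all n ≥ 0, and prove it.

Claim: u(n) = 2n^2 + 2n + 1.

Base case: u(0) = 1, and 2·0^2 + 2·0 + 1 = 1.
Assume u(r) = 2r^2 + 2r + 1.
Then u(r+1) = u(r) + (4r + 4) = (2r^2 + 2r + 1) + (4r + 4) = 2r^2 + 6r + 5,
and 2·(r+1)^2 + 2·(r+1) + 1 = 2r^2 + 6r + 5.
This completes the inductive step, so u(n) = 2n^2 + 2n + 1 for all n ≥ 0.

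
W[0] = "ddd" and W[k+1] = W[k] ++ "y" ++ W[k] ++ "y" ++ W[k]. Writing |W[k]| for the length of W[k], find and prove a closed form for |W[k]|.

Claim: |W[k]| = 4·3^k − 1.

Base case: |W[0]| = 3, and 4·3^0 − 1 = 3.
Assume |W[m]| = 4·3^m − 1.
Then |W[m+1]| = 3|W[m]| + 2 = 3(4·3^m − 1) + 2 = 4·3^{m+1} − 3 + 2 = 4·3^{m+1} − 1.
This completes the inductive step, so |W[k]| = 4·3^k − 1 for all k ≥ 0.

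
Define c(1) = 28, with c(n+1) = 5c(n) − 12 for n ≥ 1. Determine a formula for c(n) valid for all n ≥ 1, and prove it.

Claim: c(n) = 5^{n+1} + 3.

Base case: c(1) = 28, and 5^{1+1} + 3 = 25 + 3 = 28.
Assume c(m) = 5^{m+1} + 3 for some m ≥ 1.
Then c(m+1) = 5c(m) − 12 = 5·(5^{m+1} + 3) − 12 = 5^{m+2} + 15 − 12 = 5^{m+2} + 3.
By induction, c(n) = 5^{n+1} + 3 for all n ≥ 1.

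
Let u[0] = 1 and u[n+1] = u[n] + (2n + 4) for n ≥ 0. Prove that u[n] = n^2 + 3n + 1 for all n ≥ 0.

Base case: u[0] = 1, and 0^2 + 3·0 + 1 = 1.
Assume u[k] = k^2 + 3k + 1.
Then u[k+1] = u[k] + (2k + 4) = (k^2 + 3k + 1) + (2k + 4) = k^2 + 5k + 5,
and (k+1)^2 + 3·(k+1) + 1 = k^2 + 5k + 5.
Hence u[n] = n^2 + 3n + 1 for every n ≥ 0, by induction.

u[n] = n^2 + 3n + 1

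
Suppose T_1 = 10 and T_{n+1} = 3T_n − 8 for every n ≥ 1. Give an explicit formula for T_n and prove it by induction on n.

Claim: T_n = 2·3^n + 4.

Base case: T_1 = 10, and 2·3^1 + 4 = 6 + 4 = 10.
Assume T_m = 2·3^m + 4 for some m ≥ 1.
Then T_{m+1} = 3T_m − 8 = 3·(2·3^m + 4) − 8 = 6·3^m + 12 − 8 = 2·3^{m+1} + 4.
By induction, T_n = 2·3^n + 4 for all n ≥ 1.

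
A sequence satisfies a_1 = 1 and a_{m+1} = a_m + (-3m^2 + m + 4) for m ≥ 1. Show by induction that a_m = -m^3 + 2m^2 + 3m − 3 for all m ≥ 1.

Base case: a_1 = 1, and -1^3 + 2·1^2 + 3·1 − 3 = 1.
Assume a_r = -r^3 + 2r^2 + 3r − 3.
Then a_{r+1} = a_r + (-3r^2 + r + 4) = (-r^3 + 2r^2 + 3r − 3) + (-3r^2 + r + 4) = -r^3 − r^2 + 4r + 1,
and -(r+1)^3 + 2·(r+1)^2 + 3·(r+1) − 3 = -r^3 − r^2 + 4r + 1.
Hence a_m = -m^3 + 2m^2 + 3m − 3 for every m ≥ 1, by induction.

a_m = -m^3 + 2m^2 + 3m − 3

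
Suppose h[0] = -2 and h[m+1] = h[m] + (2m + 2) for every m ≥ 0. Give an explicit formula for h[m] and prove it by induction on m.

Claim: h[m] = m^2 + m − 2.

Base case: h[0] = -2, and 0^2 + 0 − 2 = -2.
Assume h[k] = k^2 + k − 2.
Then h[k+1] = h[k] + (2k + 2) = (k^2 + k − 2) + (2k + 2) = k^2 + 3k,
and (k+1)^2 + (k+1) − 2 = k^2 + 3k.
Hence h[m] = m^2 + m − 2 for every m ≥ 0, by induction.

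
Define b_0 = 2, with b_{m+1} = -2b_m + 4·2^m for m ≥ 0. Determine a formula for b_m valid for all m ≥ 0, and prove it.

Claim: b_m = (-2)^m + 2^m.

Base case: b_0 = 2, and (-2)^0 + 2^0 = 1 + 1 = 2.
Assume b_k = (-2)^k + 2^k for some k ≥ 0.
Then b_{k+1} = -2b_k + 4·2^k = -2·((-2)^k + 2^k) + 4·2^k = (-2)^{k+1} − 2·2^k + 4·2^k = (-2)^{k+1} + 2·2^k = (-2)^{k+1} + 2^{k+1}.
So the formula holds for k+1, and by induction b_m = (-2)^m + 2^m for all m ≥ 0.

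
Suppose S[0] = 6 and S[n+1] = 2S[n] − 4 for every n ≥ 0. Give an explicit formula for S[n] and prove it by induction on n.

Claim: S[n] = 2^{n+1} + 4.

Base case: S[0] = 6, and 2^{0+1} + 4 = 2 + 4 = 6.
Assume S[j] = 2^{j+1} + 4 for some j ≥ 0.
Then S[j+1] = 2S[j] − 4 = 2·(2^{j+1} + 4) − 4 = 2^{j+2} + 8 − 4 = 2^{j+2} + 4.
By induction, S[n] = 2^{n+1} + 4 for all n ≥ 0.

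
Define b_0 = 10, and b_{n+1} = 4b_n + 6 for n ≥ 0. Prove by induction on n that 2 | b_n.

Base case: b_0 = 10 = 2·5, so 2 | b_0.
Assume 2 | b_m, so b_m = 2t for some integer t.
Then b_{m+1} = 4b_m + 6 = 4·(2t) + 6 = 2(4t + 3), so 2 | b_{m+1}.
This completes the inductive step, so 2 | b_n for all n ≥ 0.

2 | b_n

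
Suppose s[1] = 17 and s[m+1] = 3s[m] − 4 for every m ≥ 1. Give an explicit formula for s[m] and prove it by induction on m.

Claim: s[m] = 5·3^m + 2.

Base case: s[1] = 17, and 5·3^1 + 2 = 15 + 2 = 17.
Assume s[j] = 5·3^j + 2 for some j ≥ 1.
Then s[j+1] = 3s[j] − 4 = 3·(5·3^j + 2) − 4 = 15·3^j + 6 − 4 = 5·3^{j+1} + 2.
By induction, s[m] = 5·3^m + 2 for all m ≥ 1.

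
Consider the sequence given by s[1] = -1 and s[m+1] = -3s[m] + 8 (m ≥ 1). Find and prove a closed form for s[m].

Claim: s[m] = (-3)^m + 2.

Base case: s[1] = -1, and (-3)^1 + 2 = -3 + 2 = -1.
Assume s[j] = (-3)^j + 2 for some j ≥ 1.
Then s[j+1] = -3s[j] + 8 = -3·((-3)^j + 2) + 8 = -3·(-3)^j − 6 + 8 = (-3)^{j+1} + 2.
So the formula holds for j+1, and by induction s[m] = (-3)^m + 2 for all m ≥ 1.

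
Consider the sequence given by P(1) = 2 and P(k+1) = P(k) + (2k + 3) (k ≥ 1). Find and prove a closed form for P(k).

Claim: P(k) = k^2 + 2k − 1.

Base case: P(1) = 2, and 1^2 + 2·1 − 1 = 2.
Assume P(m) = m^2 + 2m − 1.
Then P(m+1) = P(m) + (2m + 3) = (m^2 + 2m − 1) + (2m + 3) = m^2 + 4m + 2,
and (m+1)^2 + 2·(m+1) − 1 = m^2 + 4m + 2.
By induction, P(k) = k^2 + 2k − 1 for all k ≥ 1.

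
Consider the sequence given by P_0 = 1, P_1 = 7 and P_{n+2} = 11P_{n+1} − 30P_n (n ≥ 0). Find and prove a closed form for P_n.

Claim: P_n = -5^n + 2·6^n.

Base cases: P_0 = 1 and -5^0 + 2·6^0 = 1; P_1 = 7 and -5^1 + 2·6^1 = 7.
Assume P_i = -5^i + 2·6^i for all 0 ≤ i ≤ j, where j ≥ 1.
Then P_{j+1} = 11P_j − 30P_{j−1} = 11·(-5^j + 2·6^j) − 30·(-5^{j−1} + 2·6^{j−1}) = -(11·5 − 30)5^{j−1} + 2·(11·6 − 30)6^{j−1} = -25·5^{j−1} + 72·6^{j−1} = -5^{j+1} + 2·6^{j+1}.
By strong induction, P_n = -5^n + 2·6^n for all n ≥ 0.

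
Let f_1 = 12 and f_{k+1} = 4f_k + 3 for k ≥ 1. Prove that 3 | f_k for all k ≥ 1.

Base case: f_1 = 12 = 3·4, so 3 | f_1.
Assume 3 | f_m, so f_m = 3t for some integer t.
Then f_{m+1} = 4f_m + 3 = 4·(3t) + 3 = 3(4t + 1), so 3 | f_{m+1}.
So the property holds for m+1, and by induction 3 | f_k for all k ≥ 1.

3 | f_k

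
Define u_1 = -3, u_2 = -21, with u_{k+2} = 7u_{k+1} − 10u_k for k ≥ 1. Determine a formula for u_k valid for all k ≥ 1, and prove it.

Claim: u_k = -5^k + 2^k.

Base cases: u_1 = -3 and -5^1 + 2^1 = -3; u_2 = -21 and -5^2 + 2^2 = -21.
Assume u_i = -5^i + 2^i for all 1 ≤ i ≤ j, where j ≥ 2.
Then u_{j+1} = 7u_j − 10u_{j−1} = 7·(-5^j + 2^j) − 10·(-5^{j−1} + 2^{j−1}) = -(7·5 − 10)5^{j−1} + (7·2 − 10)2^{j−1} = -25·5^{j−1} + 4·2^{j−1} = -5^{j+1} + 2^{j+1}.
Hence u_k = -5^k + 2^k for every k ≥ 1, by strong induction.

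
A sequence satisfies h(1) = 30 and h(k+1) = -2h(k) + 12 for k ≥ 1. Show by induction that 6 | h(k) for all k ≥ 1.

Base case: h(1) = 30 = 6·5, so 6 | h(1).
Assume 6 | h(r), so h(r) = 6t for some integer t.
Then h(r+1) = -2h(r) + 12 = -2·(6t) + 12 = 6(-2t + 2), so 6 | h(r+1).
So the property holds for r+1, and by induction 6 | h(k) for all k ≥ 1.

6 | h(k)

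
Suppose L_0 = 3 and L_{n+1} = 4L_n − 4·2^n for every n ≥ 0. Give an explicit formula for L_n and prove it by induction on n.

Claim: L_n = 4^n + 2·2^n.

Base case: L_0 = 3, and 4^0 + 2·2^0 = 1 + 2 = 3.
Assume L_m = 4^m + 2·2^m for some m ≥ 0.
Then L_{m+1} = 4L_m − 4·2^m = 4·(4^m + 2·2^m) − 4·2^m = 4^{m+1} + 8·2^m − 4·2^m = 4^{m+1} + 4·2^m = 4^{m+1} + 2·2^{m+1}.
This completes the inductive step, so L_n = 4^n + 2·2^n for all n ≥ 0.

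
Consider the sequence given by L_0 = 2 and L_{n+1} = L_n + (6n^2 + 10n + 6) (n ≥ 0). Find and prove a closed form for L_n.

Claim: L_n = 2n^3 + 2n^2 + 2n + 2.

Base case: L_0 = 2, and 2·0^3 + 2·0^2 + 2·0 + 2 = 2.
Assume L_m = 2m^3 + 2m^2 + 2m + 2.
Then L_{m+1} = L_m + (6m^2 + 10m + 6) = (2m^3 + 2m^2 + 2m + 2) + (6m^2 + 10m + 6) = 2m^3 + 8m^2 + 12m + 8,
and 2·(m+1)^3 + 2·(m+1)^2 + 2·(m+1) + 2 = 2m^3 + 8m^2 + 12m + 8.
By induction, L_n = 2n^3 + 2n^2 + 2n + 2 for all n ≥ 0.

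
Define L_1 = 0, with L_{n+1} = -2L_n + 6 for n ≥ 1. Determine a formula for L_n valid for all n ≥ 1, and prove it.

Claim: L_n = (-2)^n + 2.

Base case: L_1 = 0, and (-2)^1 + 2 = -2 + 2 = 0.
Assume L_k = (-2)^k + 2 for some k ≥ 1.
Then L_{k+1} = -2L_k + 6 = -2·((-2)^k + 2) + 6 = -2·(-2)^k − 4 + 6 = (-2)^{k+1} + 2.
This completes the inductive step, so L_n = (-2)^n + 2 for all n ≥ 1.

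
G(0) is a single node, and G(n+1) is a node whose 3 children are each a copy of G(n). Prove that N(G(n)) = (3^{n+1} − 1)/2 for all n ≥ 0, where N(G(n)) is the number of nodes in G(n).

Base case: N(G(0)) = 1, and (3^{0+1} − 1)/2 = 1.
Assume N(G(m)) = (3^{m+1} − 1)/2.
Then N(G(m+1)) = 1 + 3N(G(m)) = 1 + 3·(3^{m+1} − 1)/2 = 1 + (3^{m+2} − 3)/2 = (2 + 3^{m+2} − 3)/2 = (3^{m+2} − 1)/2.
Hence N(G(n)) = (3^{n+1} − 1)/2 for every n ≥ 0, by induction.

N(G(n)) = (3^{n+1} − 1)/2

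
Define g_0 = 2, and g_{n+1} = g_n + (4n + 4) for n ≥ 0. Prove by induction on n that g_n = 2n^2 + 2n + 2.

Base case: g_0 = 2, and 2·0^2 + 2·0 + 2 = 2.
Assume g_k = 2k^2 + 2k + 2.
Then g_{k+1} = g_k + (4k + 4) = (2k^2 + 2k + 2) + (4k + 4) = 2k^2 + 6k + 6,
and 2·(k+1)^2 + 2·(k+1) + 2 = 2k^2 + 6k + 6.
By induction, g_n = 2n^2 + 2n + 2 for all n ≥ 0.

g_n = 2n^2 + 2n + 2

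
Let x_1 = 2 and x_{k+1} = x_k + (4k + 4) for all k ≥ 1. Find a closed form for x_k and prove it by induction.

Claim: x_k = 2k^2 + 2k − 2.

Base case: x_1 = 2, and 2·1^2 + 2·1 − 2 = 2.
Assume x_r = 2r^2 + 2r − 2.
Then x_{r+1} = x_r + (4r + 4) = (2r^2 + 2r − 2) + (4r + 4) = 2r^2 + 6r + 2,
and 2·(r+1)^2 + 2·(r+1) − 2 = 2r^2 + 6r + 2.
Hence x_k = 2k^2 + 2k − 2 for every k ≥ 1, by induction.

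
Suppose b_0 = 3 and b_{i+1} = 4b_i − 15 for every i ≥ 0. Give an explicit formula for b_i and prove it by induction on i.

Claim: b_i = -2·4^i + 5.

Base case: b_0 = 3, and -2·4^0 + 5 = -2 + 5 = 3.
Assume b_j = -2·4^j + 5 for some j ≥ 0.
Then b_{j+1} = 4b_j − 15 = 4·(-2·4^j + 5) − 15 = -8·4^j + 20 − 15 = -2·4^{j+1} + 5.
Hence b_i = -2·4^i + 5 for every i ≥ 0, by induction.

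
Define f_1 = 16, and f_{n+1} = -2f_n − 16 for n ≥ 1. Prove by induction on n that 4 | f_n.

Base case: f_1 = 16 = 4·4, so 4 | f_1.
Assume 4 | f_m, so f_m = 4t for some integer t.
Then f_{m+1} = -2f_m − 16 = -2·(4t) − 16 = 4(-2t − 4), so 4 | f_{m+1}.
This completes the inductive step, so 4 | f_n for all n ≥ 1.

4 | f_n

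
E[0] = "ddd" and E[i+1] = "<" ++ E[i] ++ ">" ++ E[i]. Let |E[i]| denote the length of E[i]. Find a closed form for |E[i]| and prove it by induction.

Claim: |E[i]| = 5·2^i − 2.

Base case: |E[0]| = 3, and 5·2^0 − 2 = 3.
Assume |E[m]| = 5·2^m − 2.
Then |E[m+1]| = 1 + |E[m]| + 1 + |E[m]| = 2|E[m]| + 2 = 2(5·2^m − 2) + 2 = 5·2^{m+1} − 4 + 2 = 5·2^{m+1} − 2.
So the formula holds for m+1, and by induction |E[i]| = 5·2^i − 2 for all i ≥ 0.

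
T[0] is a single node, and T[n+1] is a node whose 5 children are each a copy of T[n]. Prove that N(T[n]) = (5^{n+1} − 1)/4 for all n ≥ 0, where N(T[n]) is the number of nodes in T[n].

Base case: N(T[0]) = 1, and (5^{0+1} − 1)/4 = 1.
Assume N(T[r]) = (5^{r+1} − 1)/4.
Then N(T[r+1]) = 1 + 5N(T[r]) = 1 + 5·(5^{r+1} − 1)/4 = 1 + (5^{r+2} − 5)/4 = (4 + 5^{r+2} − 5)/4 = (5^{r+2} − 1)/4.
So the formula holds for r+1, and by induction N(T[n]) = (5^{n+1} − 1)/4 for all n ≥ 0.

N(T[n]) = (5^{n+1} − 1)/4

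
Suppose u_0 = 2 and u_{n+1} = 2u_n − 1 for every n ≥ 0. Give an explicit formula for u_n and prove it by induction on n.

Claim: u_n = 2^n + 1.

Base case: u_0 = 2, and 2^0 + 1 = 1 + 1 = 2.
Assume u_m = 2^m + 1 for some m ≥ 0.
Then u_{m+1} = 2u_m − 1 = 2·(2^m + 1) − 1 = 2^{m+1} + 2 − 1 = 2^{m+1} + 1.
By induction, u_n = 2^n + 1 for all n ≥ 0.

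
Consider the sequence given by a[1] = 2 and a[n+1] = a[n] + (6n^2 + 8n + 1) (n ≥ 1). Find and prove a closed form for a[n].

Claim: a[n] = 2n^3 + n^2 − 2n + 1.

Base case: a[1] = 2, and 2·1^3 + 1^2 − 2·1 + 1 = 2.
Assume a[k] = 2k^3 + k^2 − 2k + 1.
Then a[k+1] = a[k] + (6k^2 + 8k + 1) = (2k^3 + k^2 − 2k + 1) + (6k^2 + 8k + 1) = 2k^3 + 7k^2 + 6k + 2,
and 2·(k+1)^3 + (k+1)^2 − 2·(k+1) + 1 = 2k^3 + 7k^2 + 6k + 2.
By induction, a[n] = 2n^3 + n^2 − 2n + 1 for all n ≥ 1.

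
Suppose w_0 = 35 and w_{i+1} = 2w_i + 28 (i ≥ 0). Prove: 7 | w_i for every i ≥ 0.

Base case: w_0 = 35 = 7·5, so 7 | w_0.
Assume 7 | w_r, so w_r = 7t for some integer t.
Then w_{r+1} = 2w_r + 28 = 2·(7t) + 28 = 7(2t + 4), so 7 | w_{r+1}.
This completes the inductive step, so 7 | w_i for all i ≥ 0.

7 | w_i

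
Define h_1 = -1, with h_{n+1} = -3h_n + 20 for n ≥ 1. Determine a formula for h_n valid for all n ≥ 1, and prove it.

Claim: h_n = 2·(-3)^n + 5.

Base case: h_1 = -1, and 2·(-3)^1 + 5 = -6 + 5 = -1.
Assume h_j = 2·(-3)^j + 5 for some j ≥ 1.
Then h_{j+1} = -3h_j + 20 = -3·(2·(-3)^j + 5) + 20 = -6·(-3)^j − 15 + 20 = 2·(-3)^{j+1} + 5.
Hence h_n = 2·(-3)^n + 5 for every n ≥ 1, by induction.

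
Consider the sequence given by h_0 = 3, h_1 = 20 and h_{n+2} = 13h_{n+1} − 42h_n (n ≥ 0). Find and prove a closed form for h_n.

Claim: h_n = 6^n + 2·7^n.

Base cases: h_0 = 3 and 6^0 + 2·7^0 = 3; h_1 = 20 and 6^1 + 2·7^1 = 20.
Assume h_j = 6^j + 2·7^j for all 0 ≤ j ≤ k, where k ≥ 1.
Then h_{k+1} = 13h_k − 42h_{k−1} = 13·(6^k + 2·7^k) − 42·(6^{k−1} + 2·7^{k−1}) = (13·6 − 42)6^{k−1} + 2·(13·7 − 42)7^{k−1} = 36·6^{k−1} + 98·7^{k−1} = 6^{k+1} + 2·7^{k+1}.
By strong induction, h_n = 6^n + 2·7^n for all n ≥ 0.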